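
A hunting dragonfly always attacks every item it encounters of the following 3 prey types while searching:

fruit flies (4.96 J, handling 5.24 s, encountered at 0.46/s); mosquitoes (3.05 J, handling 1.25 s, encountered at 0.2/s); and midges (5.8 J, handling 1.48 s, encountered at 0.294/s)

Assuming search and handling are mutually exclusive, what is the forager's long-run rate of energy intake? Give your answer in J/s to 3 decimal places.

Energy encountered per unit search time: 0.46×4.96 + 0.2×3.05 + 0.294×5.8 = 4.597 J/s.
Handling time per unit search time: 0.46×5.24 + 0.2×1.25 + 0.294×1.48 = 3.096.
Rate = 4.597/(1 + 3.096) = 1.122 J/s.

1.122 J/s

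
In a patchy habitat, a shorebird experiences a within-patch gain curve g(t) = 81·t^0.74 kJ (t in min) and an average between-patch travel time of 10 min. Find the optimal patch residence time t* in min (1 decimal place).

By the marginal value theorem, leave when the instantaneous gain rate g'(t) equals the habitat-wide average g(t)/(T + t).
g'(t) = 0.74·81·t^-0.26. Setting 0.74·81·t^-0.26 = 81·t^0.74/(10+t) gives 0.74(10+t) = t, so 0.26·t = 0.74×10.
t* = 0.74×10/0.26 = 28.46 min.

28.5 min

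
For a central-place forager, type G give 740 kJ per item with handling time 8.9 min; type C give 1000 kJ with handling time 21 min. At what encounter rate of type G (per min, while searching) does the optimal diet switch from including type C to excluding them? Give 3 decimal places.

0.151 per min

At the threshold, the rate on type G alone equals the profitability of type C: λ·740/(1 + λ·8.9) = 1000/21 = 47.62.
Rearranging, λ(740 − 47.62×8.9) = 47.62, so λ = 47.62/316.2 = 0.1506 per min.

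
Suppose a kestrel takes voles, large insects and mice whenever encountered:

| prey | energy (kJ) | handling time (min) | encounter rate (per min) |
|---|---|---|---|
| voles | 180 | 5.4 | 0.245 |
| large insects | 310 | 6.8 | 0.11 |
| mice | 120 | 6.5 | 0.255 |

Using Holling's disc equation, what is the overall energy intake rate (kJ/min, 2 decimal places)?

R = (0.245×180 + 0.11×310 + 0.255×120) / (1 + 0.245×5.4 + 0.11×6.8 + 0.255×6.5) = 108.8/4.729 = 23.01 kJ/min.

23.01 kJ/min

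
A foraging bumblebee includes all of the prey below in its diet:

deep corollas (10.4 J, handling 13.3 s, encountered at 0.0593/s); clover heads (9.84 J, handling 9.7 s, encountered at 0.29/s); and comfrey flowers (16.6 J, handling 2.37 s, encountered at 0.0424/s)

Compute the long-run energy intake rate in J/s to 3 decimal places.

R = Σλ_iE_i / (1 + Σλ_ih_i)
Numerator: 0.0593×10.4 + 0.29×9.84 + 0.0424×16.6 = 4.174
Denominator: 1 + 0.0593×13.3 + 0.29×9.7 + 0.0424×2.37 = 4.702
R = 4.174/4.702 = 0.8877 J/s

0.888 J/s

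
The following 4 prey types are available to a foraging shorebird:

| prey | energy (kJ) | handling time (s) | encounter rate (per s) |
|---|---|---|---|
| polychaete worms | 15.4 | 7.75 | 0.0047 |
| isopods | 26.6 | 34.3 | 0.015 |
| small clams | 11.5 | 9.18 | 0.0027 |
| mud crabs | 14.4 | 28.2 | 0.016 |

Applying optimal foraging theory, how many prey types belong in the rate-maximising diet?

4

E/h in descending order: polychaete worms 1.99, small clams 1.25, isopods 0.776, mud crabs 0.511 kJ/s. The optimal diet is the largest prefix of this list for which every included type satisfies E_i/h_i > R on the types above it.
Rate on top 1: 0.06984. small clams: 1.25 > 0.06984 → include.
Rate on top 2: 0.09746. isopods: 0.776 > 0.09746 → include.
Rate on top 3: 0.3189. mud crabs: 0.511 > 0.3189 → include.
Optimal diet: polychaete worms, small clams, isopods, mud crabs — 4 of 4 types.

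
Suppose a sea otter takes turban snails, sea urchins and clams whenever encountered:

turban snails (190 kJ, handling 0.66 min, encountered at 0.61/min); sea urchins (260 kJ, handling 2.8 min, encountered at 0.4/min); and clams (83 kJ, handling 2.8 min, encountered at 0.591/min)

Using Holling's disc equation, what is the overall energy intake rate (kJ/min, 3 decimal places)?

Energy encountered per unit search time: 0.61×190 + 0.4×260 + 0.591×83 = 269 kJ/min.
Handling time per unit search time: 0.61×0.66 + 0.4×2.8 + 0.591×2.8 = 3.177.
Rate = 269/(1 + 3.177) = 64.38 kJ/min.

64.383 kJ/min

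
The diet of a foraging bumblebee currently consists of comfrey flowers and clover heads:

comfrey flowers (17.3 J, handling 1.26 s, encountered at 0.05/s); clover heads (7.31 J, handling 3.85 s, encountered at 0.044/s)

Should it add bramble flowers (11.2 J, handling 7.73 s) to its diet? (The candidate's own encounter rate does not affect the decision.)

On comfrey flowers and clover heads alone, R = ΣλE/(1+Σλh) = 1.187/1.232 = 0.9629 J/s.
Profitability of bramble flowers: 11.2/7.73 = 1.449 J/s.
Since 1.449 > R, including bramble flowers increases the long-run rate.

Yes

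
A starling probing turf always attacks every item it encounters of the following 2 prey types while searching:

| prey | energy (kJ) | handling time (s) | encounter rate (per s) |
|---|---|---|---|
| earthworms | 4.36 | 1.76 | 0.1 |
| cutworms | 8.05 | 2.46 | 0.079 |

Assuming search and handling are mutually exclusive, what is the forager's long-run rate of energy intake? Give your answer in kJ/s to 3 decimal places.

R = (0.1×4.36 + 0.079×8.05) / (1 + 0.1×1.76 + 0.079×2.46) = 1.072/1.37 = 0.7823 kJ/s.

0.782 kJ/s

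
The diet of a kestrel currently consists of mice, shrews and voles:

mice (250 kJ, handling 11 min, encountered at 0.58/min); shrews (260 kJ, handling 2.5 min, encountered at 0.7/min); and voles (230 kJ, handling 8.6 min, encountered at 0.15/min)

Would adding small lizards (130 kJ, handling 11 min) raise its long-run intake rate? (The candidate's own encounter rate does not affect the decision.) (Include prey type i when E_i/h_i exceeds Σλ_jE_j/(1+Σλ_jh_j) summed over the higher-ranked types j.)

Intake rate on the current diet: R = (0.58×250 + 0.7×260 + 0.15×230) / (1 + 0.58×11 + 0.7×2.5 + 0.15×8.6) = 361.5/10.42 = 34.69 kJ/min.
Profitability of small lizards: 130/11 = 11.82 kJ/min.
Since 11.82 < R, time spent handling small lizards is better spent searching.

No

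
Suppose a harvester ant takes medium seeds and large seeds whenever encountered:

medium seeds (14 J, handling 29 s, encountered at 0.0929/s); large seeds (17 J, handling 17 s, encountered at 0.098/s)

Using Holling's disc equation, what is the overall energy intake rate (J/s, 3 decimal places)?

R = Σλ_iE_i / (1 + Σλ_ih_i)
Numerator: 0.0929×14 + 0.098×17 = 2.967
Denominator: 1 + 0.0929×29 + 0.098×17 = 5.36
R = 2.967/5.36 = 0.5535 J/s

0.553 J/s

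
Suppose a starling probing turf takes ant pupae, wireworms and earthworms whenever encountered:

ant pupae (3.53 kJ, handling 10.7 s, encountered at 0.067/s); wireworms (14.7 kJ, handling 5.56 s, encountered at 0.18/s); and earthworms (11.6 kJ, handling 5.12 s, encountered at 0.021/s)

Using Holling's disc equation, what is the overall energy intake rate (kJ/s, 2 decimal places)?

1.11 kJ/s

R = (0.067×3.53 + 0.18×14.7 + 0.021×11.6) / (1 + 0.067×10.7 + 0.18×5.56 + 0.021×5.12) = 3.126/2.825 = 1.107 kJ/s.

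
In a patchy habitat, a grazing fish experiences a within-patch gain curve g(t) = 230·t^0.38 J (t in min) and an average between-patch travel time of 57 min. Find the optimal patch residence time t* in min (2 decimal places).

Maximise g(t)/(T+t): set derivative to zero → g'(t)(T+t) = g(t).
g'(t) = 0.38·230·t^-0.62. Setting 0.38·230·t^-0.62 = 230·t^0.38/(57+t) gives 0.38(57+t) = t, so 0.62·t = 0.38×57.
t* = 0.38×57/0.62 = 34.94 min.

34.94 min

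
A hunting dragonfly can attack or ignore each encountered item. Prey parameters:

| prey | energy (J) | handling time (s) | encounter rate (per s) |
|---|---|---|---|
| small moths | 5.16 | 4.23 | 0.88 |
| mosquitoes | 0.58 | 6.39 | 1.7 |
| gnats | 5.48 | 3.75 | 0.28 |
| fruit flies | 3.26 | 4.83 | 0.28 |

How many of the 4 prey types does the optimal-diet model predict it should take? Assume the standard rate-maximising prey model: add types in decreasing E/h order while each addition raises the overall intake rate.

2

Rank by E/h (J/s): gnats 1.46, small moths 1.22, fruit flies 0.675, mosquitoes 0.0908. Include each in turn until the next type's E/h falls below the running intake rate.
Rate on top 1: 0.7485. small moths: 1.22 > 0.7485 → include.
Rate on top 2: 1.052. fruit flies: 0.675 < 1.052 → exclude; stop.
Optimal diet: gnats, small moths — 2 of 4 types.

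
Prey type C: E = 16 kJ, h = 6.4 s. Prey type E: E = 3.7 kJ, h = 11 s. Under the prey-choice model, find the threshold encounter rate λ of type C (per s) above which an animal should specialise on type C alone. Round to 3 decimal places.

0.024 per s

At the threshold, the rate on type C alone equals the profitability of type E: λ·16/(1 + λ·6.4) = 3.7/11 = 0.3364.
Rearranging, λ(16 − 0.3364×6.4) = 0.3364, so λ = 0.3364/13.85 = 0.02429 per s.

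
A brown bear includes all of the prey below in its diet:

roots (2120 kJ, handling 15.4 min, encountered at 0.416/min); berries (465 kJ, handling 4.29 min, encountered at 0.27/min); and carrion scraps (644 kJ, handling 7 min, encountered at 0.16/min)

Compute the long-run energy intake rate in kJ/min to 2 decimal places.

R = (0.416×2120 + 0.27×465 + 0.16×644) / (1 + 0.416×15.4 + 0.27×4.29 + 0.16×7) = 1111/9.685 = 114.7 kJ/min.

114.67 kJ/min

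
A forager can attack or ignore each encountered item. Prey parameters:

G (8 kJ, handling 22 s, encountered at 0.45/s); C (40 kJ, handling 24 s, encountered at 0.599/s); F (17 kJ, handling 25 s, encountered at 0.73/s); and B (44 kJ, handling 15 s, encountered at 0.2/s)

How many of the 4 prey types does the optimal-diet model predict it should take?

1

Profitabilities (E/h, kJ/s): B 2.93, C 1.67, F 0.68, G 0.364. Add prey in this order while the next type's profitability exceeds the intake rate on those already taken.
Rate on top 1: 2.2. C: 1.67 < 2.2 → exclude; stop.
Optimal diet: B — 1 of 4 types.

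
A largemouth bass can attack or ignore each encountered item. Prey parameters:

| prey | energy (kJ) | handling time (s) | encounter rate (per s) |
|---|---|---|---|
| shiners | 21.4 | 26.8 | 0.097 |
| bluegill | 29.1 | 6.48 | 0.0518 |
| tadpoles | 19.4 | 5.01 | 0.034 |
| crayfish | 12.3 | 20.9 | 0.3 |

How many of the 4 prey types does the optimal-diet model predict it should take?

E/h in descending order: bluegill 4.49, tadpoles 3.87, shiners 0.799, crayfish 0.589 kJ/s. The optimal diet is the largest prefix of this list for which every included type satisfies E_i/h_i > R on the types above it.
Rate on top 1: 1.129. tadpoles: 3.87 > 1.129 → include.
Rate on top 2: 1.439. shiners: 0.799 < 1.439 → exclude; stop.
Optimal diet: bluegill, tadpoles — 2 of 4 types.

2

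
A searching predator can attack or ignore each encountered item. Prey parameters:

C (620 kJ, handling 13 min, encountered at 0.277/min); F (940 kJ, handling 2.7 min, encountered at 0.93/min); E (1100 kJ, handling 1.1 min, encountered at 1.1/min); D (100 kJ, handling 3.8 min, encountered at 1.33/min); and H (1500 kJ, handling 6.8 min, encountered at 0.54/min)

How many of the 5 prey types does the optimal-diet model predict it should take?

Profitabilities (E/h, kJ/min): E 1e+03, F 348, H 221, C 47.7, D 26.3. Add prey in this order while the next type's profitability exceeds the intake rate on those already taken.
Rate on top 1: 547.5. F: 348 < 547.5 → exclude; stop.
Optimal diet: E — 1 of 5 types.

1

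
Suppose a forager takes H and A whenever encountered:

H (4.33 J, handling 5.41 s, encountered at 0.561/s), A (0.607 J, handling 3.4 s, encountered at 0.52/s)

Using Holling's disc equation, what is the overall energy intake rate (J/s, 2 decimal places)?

R = (0.561×4.33 + 0.52×0.607) / (1 + 0.561×5.41 + 0.52×3.4) = 2.745/5.803 = 0.473 J/s.

0.47 J/s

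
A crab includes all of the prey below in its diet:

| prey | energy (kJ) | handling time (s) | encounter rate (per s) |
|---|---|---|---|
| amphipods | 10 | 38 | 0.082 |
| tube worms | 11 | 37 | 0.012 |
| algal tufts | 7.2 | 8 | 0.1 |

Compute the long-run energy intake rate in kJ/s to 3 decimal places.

R = (0.082×10 + 0.012×11 + 0.1×7.2) / (1 + 0.082×38 + 0.012×37 + 0.1×8) = 1.672/5.36 = 0.3119 kJ/s.

0.312 kJ/s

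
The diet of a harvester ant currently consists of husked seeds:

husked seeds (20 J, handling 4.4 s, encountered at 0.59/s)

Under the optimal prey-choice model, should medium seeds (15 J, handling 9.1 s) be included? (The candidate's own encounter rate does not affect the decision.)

No

Intake rate on the current diet: R = (0.59×20) / (1 + 0.59×4.4) = 11.8/3.596 = 3.281 J/s.
medium seeds: E/h = 15/9.1 = 1.648 J/s.
1.648 < 3.281, so adding medium seeds would lower the average — exclude it.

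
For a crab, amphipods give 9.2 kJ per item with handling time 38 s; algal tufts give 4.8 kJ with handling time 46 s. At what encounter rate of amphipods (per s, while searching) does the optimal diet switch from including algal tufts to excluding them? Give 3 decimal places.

The zero-one rule: include algal tufts iff E₂/h₂ > λE₁/(1+λh₁). Equality gives the switch point.
λE₁h₂ = E₂ + λE₂h₁ ⇒ λ = E₂/(E₁h₂ − E₂h₁) = 4.8/(423.2 − 182.4) = 0.01993 per s.

0.020 per s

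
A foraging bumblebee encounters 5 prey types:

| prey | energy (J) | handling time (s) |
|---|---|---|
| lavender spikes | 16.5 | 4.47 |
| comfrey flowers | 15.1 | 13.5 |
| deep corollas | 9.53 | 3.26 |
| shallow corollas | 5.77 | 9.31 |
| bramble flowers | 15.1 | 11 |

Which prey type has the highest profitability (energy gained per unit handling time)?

Profitability E/h (J/s): lavender spikes = 16.5/4.47 = 3.69, comfrey flowers = 15.1/13.5 = 1.12, deep corollas = 9.53/3.26 = 2.92, shallow corollas = 5.77/9.31 = 0.62, bramble flowers = 15.1/11 = 1.37.
Ranked: lavender spikes > deep corollas > bramble flowers > comfrey flowers > shallow corollas.

lavender spikes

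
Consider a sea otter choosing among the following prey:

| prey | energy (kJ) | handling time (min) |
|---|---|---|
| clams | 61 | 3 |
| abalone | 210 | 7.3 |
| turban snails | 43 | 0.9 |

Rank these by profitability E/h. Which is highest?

In descending order of E/h:
turban snails: 43/0.9 = 47.8 kJ/min
abalone: 210/7.3 = 28.8 kJ/min
clams: 61/3 = 20.3 kJ/min

turban snails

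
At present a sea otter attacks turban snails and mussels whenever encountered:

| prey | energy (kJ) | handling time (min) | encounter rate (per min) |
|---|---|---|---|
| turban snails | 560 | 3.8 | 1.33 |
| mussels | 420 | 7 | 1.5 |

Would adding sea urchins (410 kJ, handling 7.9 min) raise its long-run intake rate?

No

Intake rate on the current diet: R = (1.33×560 + 1.5×420) / (1 + 1.33×3.8 + 1.5×7) = 1375/16.55 = 83.05 kJ/min.
Profitability of sea urchins: 410/7.9 = 51.9 kJ/min.
51.9 < 83.05, so adding sea urchins would lower the average — exclude it.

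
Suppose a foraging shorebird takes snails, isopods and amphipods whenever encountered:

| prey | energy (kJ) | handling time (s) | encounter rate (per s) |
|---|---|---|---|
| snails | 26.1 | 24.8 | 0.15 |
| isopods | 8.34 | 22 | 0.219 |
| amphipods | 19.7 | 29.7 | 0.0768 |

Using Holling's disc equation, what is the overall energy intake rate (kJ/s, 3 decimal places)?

R = (0.15×26.1 + 0.219×8.34 + 0.0768×19.7) / (1 + 0.15×24.8 + 0.219×22 + 0.0768×29.7) = 7.254/11.82 = 0.6138 kJ/s.

0.614 kJ/s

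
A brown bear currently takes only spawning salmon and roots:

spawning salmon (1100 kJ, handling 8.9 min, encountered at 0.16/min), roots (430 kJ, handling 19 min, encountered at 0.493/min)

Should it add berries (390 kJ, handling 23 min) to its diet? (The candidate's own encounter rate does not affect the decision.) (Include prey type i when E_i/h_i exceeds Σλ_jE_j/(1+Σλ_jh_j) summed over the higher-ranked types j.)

No

On spawning salmon and roots alone, R = ΣλE/(1+Σλh) = 388/11.79 = 32.91 kJ/min.
Profitability of berries: 390/23 = 16.96 kJ/min.
Since 16.96 < R, time spent handling berries is better spent searching.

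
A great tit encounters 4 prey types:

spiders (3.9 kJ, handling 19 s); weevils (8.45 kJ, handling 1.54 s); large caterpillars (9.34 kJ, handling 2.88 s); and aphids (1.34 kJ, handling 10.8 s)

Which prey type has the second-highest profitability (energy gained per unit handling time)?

Profitability E/h (kJ/s): spiders = 3.9/19 = 0.205, weevils = 8.45/1.54 = 5.49, large caterpillars = 9.34/2.88 = 3.24, aphids = 1.34/10.8 = 0.124.
Ranked: weevils > large caterpillars > spiders > aphids.

large caterpillars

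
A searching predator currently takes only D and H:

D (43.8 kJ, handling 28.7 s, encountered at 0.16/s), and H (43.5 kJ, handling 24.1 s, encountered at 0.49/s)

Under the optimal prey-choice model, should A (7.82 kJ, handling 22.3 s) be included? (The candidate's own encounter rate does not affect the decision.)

Current rate: (0.16×43.8 + 0.49×43.5)/(1 + 0.16×28.7 + 0.49×24.1) = 1.628 kJ/s.
Profitability of A: 7.82/22.3 = 0.3507 kJ/s.
Since 0.3507 < R, time spent handling A is better spent searching.

No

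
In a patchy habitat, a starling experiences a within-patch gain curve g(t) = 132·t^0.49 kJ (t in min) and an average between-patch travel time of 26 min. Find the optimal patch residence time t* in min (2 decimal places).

24.98 min

By the marginal value theorem, leave when the instantaneous gain rate g'(t) equals the habitat-wide average g(t)/(T + t).
g'(t) = 0.49·132·t^-0.51. Setting 0.49·132·t^-0.51 = 132·t^0.49/(26+t) gives 0.49(26+t) = t, so 0.51·t = 0.49×26.
t* = 0.49×26/0.51 = 24.98 min.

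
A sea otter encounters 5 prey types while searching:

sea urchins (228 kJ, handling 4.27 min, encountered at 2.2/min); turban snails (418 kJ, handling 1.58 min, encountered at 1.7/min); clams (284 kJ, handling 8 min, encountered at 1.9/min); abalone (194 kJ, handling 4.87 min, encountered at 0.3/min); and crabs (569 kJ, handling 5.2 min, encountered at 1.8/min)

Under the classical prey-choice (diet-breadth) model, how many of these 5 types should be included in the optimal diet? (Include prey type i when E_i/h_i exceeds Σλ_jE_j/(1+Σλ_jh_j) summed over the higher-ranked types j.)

Profitabilities (E/h, kJ/min): turban snails 265, crabs 109, sea urchins 53.4, abalone 39.8, clams 35.5. Add prey in this order while the next type's profitability exceeds the intake rate on those already taken.
Rate on top 1: 192.8. crabs: 109 < 192.8 → exclude; stop.
Optimal diet: turban snails — 1 of 5 types.

1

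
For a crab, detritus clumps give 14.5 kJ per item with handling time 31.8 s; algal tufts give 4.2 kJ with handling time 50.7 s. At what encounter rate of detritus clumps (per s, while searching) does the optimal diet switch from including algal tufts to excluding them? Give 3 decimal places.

0.007 per s

The zero-one rule: include algal tufts iff E₂/h₂ > λE₁/(1+λh₁). Equality gives the switch point.
λE₁h₂ = E₂ + λE₂h₁ ⇒ λ = E₂/(E₁h₂ − E₂h₁) = 4.2/(735.2 − 133.6) = 0.006981 per s.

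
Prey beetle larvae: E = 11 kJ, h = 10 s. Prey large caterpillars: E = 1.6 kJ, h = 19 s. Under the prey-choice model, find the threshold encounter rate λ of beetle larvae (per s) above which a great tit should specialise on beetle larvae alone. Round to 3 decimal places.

0.008 per s

Drop large caterpillars once their profitability E₂/h₂ falls below the rate achievable on beetle larvae alone: E₂/h₂ = λE₁/(1 + λh₁).
Solve for λ: λE₁h₂ = E₂(1 + λh₁) → λ(E₁h₂ − E₂h₁) = E₂ → λ = E₂/(E₁h₂ − E₂h₁).
λ = 1.6/(11×19 − 1.6×10) = 1.6/193 = 0.00829 per s.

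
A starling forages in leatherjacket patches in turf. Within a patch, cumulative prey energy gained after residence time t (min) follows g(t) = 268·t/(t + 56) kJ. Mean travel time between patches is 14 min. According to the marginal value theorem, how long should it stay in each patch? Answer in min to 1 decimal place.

Optimal t* satisfies g'(t*) = g(t*)/(T + t*).
g'(t) = 268·56/(t + 56)². Setting 268·56/(t+56)² = 268t/[(t+56)(14+t)] gives 56(14+t) = t(t+56), so t² = 56×14 = 784.
t* = √784 = 28 min.

28.0 min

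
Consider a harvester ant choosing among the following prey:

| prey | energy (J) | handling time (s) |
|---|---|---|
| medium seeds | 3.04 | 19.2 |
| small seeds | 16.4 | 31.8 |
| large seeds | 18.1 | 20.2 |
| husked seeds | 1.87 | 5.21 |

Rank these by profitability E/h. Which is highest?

In descending order of E/h:
large seeds: 18.1/20.2 = 0.896 J/s
small seeds: 16.4/31.8 = 0.516 J/s
husked seeds: 1.87/5.21 = 0.359 J/s
medium seeds: 3.04/19.2 = 0.158 J/s

large seeds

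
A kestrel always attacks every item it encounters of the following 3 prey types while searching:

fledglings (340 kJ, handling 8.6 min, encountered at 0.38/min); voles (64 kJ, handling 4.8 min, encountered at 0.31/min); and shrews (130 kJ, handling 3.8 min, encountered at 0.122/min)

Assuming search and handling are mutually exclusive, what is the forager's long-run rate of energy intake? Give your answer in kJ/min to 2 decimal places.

R = Σλ_iE_i / (1 + Σλ_ih_i)
Numerator: 0.38×340 + 0.31×64 + 0.122×130 = 164.9
Denominator: 1 + 0.38×8.6 + 0.31×4.8 + 0.122×3.8 = 6.22
R = 164.9/6.22 = 26.51 kJ/min

26.51 kJ/min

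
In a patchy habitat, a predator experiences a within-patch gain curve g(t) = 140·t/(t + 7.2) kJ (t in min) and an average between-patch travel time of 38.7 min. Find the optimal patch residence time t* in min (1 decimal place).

Maximise g(t)/(T+t): set derivative to zero → g'(t)(T+t) = g(t).
g'(t) = 140·7.2/(t + 7.2)². Setting 140·7.2/(t+7.2)² = 140t/[(t+7.2)(38.7+t)] gives 7.2(38.7+t) = t(t+7.2), so t² = 7.2×38.7 = 278.6.
t* = √278.6 = 16.69 min.

16.7 min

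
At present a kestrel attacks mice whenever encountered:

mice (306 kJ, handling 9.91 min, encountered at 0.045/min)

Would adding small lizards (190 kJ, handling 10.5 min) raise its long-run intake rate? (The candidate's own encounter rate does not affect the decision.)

On mice alone, R = ΣλE/(1+Σλh) = 13.77/1.446 = 9.523 kJ/min.
small lizards: E/h = 190/10.5 = 18.1 kJ/min.
Since 18.1 > R, including small lizards increases the long-run rate.

Yes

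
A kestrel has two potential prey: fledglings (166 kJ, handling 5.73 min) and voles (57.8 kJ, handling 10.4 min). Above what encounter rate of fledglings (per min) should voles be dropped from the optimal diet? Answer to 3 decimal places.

0.041 per min

At the threshold, the rate on fledglings alone equals the profitability of voles: λ·166/(1 + λ·5.73) = 57.8/10.4 = 5.558.
Rearranging, λ(166 − 5.558×5.73) = 5.558, so λ = 5.558/134.2 = 0.04143 per min.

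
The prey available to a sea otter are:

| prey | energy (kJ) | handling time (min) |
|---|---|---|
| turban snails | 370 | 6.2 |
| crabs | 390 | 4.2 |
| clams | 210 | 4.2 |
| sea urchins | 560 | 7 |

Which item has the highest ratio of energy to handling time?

In descending order of E/h:
crabs: 390/4.2 = 92.9 kJ/min
sea urchins: 560/7 = 80 kJ/min
turban snails: 370/6.2 = 59.7 kJ/min
clams: 210/4.2 = 50 kJ/min

crabs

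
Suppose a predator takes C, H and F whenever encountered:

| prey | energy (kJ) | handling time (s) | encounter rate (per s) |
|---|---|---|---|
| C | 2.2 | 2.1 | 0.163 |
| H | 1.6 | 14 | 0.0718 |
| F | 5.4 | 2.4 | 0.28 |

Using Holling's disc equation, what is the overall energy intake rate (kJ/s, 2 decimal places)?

0.66 kJ/s

Energy encountered per unit search time: 0.163×2.2 + 0.0718×1.6 + 0.28×5.4 = 1.985 kJ/s.
Handling time per unit search time: 0.163×2.1 + 0.0718×14 + 0.28×2.4 = 2.02.
Rate = 1.985/(1 + 2.02) = 0.6576 kJ/s.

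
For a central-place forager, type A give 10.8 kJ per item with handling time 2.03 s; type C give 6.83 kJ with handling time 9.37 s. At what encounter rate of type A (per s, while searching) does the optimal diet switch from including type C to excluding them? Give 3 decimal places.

At the threshold, the rate on type A alone equals the profitability of type C: λ·10.8/(1 + λ·2.03) = 6.83/9.37 = 0.7289.
Rearranging, λ(10.8 − 0.7289×2.03) = 0.7289, so λ = 0.7289/9.32 = 0.07821 per s.

0.078 per s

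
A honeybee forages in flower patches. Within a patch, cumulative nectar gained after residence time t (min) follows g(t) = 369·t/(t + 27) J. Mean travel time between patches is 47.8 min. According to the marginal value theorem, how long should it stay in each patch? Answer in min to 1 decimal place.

Maximise g(t)/(T+t): set derivative to zero → g'(t)(T+t) = g(t).
g'(t) = 369·27/(t + 27)². Setting 369·27/(t+27)² = 369t/[(t+27)(47.8+t)] gives 27(47.8+t) = t(t+27), so t² = 27×47.8 = 1291.
t* = √1291 = 35.92 min.

35.9 min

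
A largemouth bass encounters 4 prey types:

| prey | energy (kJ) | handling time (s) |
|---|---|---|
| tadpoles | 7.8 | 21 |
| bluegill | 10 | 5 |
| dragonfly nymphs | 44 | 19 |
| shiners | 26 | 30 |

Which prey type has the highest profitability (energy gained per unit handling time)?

Profitability E/h (kJ/s): tadpoles = 7.8/21 = 0.371, bluegill = 10/5 = 2, dragonfly nymphs = 44/19 = 2.32, shiners = 26/30 = 0.867.
Ranked: dragonfly nymphs > bluegill > shiners > tadpoles.

dragonfly nymphs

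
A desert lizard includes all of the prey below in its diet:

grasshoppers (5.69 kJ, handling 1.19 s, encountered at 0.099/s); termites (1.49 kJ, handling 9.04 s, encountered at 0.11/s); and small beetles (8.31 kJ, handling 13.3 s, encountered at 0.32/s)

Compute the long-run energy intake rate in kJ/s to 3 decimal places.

R = Σλ_iE_i / (1 + Σλ_ih_i)
Numerator: 0.099×5.69 + 0.11×1.49 + 0.32×8.31 = 3.386
Denominator: 1 + 0.099×1.19 + 0.11×9.04 + 0.32×13.3 = 6.368
R = 3.386/6.368 = 0.5318 kJ/s

0.532 kJ/s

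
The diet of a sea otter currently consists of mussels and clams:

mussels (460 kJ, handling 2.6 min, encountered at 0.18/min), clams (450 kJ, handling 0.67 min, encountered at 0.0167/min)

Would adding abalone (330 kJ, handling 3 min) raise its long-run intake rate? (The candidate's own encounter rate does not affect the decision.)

Yes

Current rate: (0.18×460 + 0.0167×450)/(1 + 0.18×2.6 + 0.0167×0.67) = 61.06 kJ/min.
abalone: E/h = 330/3 = 110 kJ/min.
110 > 61.06, so adding abalone raises the average — include it.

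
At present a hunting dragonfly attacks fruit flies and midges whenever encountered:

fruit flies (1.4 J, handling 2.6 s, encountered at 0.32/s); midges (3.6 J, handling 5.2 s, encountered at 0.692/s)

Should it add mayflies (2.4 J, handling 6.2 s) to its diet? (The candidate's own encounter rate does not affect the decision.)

No

Intake rate on the current diet: R = (0.32×1.4 + 0.692×3.6) / (1 + 0.32×2.6 + 0.692×5.2) = 2.939/5.43 = 0.5412 J/s.
mayflies: E/h = 2.4/6.2 = 0.3871 J/s.
0.3871 < 0.5412, so adding mayflies would lower the average — exclude it.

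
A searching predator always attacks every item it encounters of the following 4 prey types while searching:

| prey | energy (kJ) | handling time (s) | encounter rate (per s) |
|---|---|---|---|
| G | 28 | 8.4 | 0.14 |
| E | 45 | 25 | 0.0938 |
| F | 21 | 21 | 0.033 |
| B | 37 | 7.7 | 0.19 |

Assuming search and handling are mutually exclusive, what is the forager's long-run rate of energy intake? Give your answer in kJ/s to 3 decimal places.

R = Σλ_iE_i / (1 + Σλ_ih_i)
Numerator: 0.14×28 + 0.0938×45 + 0.033×21 + 0.19×37 = 15.86
Denominator: 1 + 0.14×8.4 + 0.0938×25 + 0.033×21 + 0.19×7.7 = 6.677
R = 15.86/6.677 = 2.376 kJ/s

2.376 kJ/s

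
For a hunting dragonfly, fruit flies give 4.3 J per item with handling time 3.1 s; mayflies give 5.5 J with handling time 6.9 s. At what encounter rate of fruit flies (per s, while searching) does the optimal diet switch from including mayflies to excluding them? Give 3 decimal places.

0.436 per s

At the threshold, the rate on fruit flies alone equals the profitability of mayflies: λ·4.3/(1 + λ·3.1) = 5.5/6.9 = 0.7971.
Rearranging, λ(4.3 − 0.7971×3.1) = 0.7971, so λ = 0.7971/1.829 = 0.4358 per s.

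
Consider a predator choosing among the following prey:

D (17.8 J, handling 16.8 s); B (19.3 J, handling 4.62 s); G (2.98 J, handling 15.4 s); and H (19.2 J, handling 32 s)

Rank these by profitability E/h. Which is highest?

In descending order of E/h:
B: 19.3/4.62 = 4.18 J/s
D: 17.8/16.8 = 1.06 J/s
H: 19.2/32 = 0.6 J/s
G: 2.98/15.4 = 0.194 J/s

B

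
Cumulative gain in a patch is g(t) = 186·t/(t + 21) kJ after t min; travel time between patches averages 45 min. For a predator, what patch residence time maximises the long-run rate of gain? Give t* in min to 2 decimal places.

30.74 min

Optimal t* satisfies g'(t*) = g(t*)/(T + t*).
g'(t) = 186·21/(t + 21)². Setting 186·21/(t+21)² = 186t/[(t+21)(45+t)] gives 21(45+t) = t(t+21), so t² = 21×45 = 945.
t* = √945 = 30.74 min.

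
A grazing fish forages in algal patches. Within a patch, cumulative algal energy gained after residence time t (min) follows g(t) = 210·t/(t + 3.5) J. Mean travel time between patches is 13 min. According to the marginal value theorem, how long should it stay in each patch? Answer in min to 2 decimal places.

6.75 min

Optimal t* satisfies g'(t*) = g(t*)/(T + t*).
g'(t) = 210·3.5/(t + 3.5)². Setting 210·3.5/(t+3.5)² = 210t/[(t+3.5)(13+t)] gives 3.5(13+t) = t(t+3.5), so t² = 3.5×13 = 45.5.
t* = √45.5 = 6.745 min.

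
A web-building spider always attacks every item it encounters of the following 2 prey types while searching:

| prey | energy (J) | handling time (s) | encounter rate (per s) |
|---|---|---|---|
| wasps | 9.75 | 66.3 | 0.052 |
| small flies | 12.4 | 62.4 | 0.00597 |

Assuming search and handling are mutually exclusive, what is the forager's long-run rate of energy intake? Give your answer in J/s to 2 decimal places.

R = Σλ_iE_i / (1 + Σλ_ih_i)
Numerator: 0.052×9.75 + 0.00597×12.4 = 0.581
Denominator: 1 + 0.052×66.3 + 0.00597×62.4 = 4.82
R = 0.581/4.82 = 0.1205 J/s

0.12 J/s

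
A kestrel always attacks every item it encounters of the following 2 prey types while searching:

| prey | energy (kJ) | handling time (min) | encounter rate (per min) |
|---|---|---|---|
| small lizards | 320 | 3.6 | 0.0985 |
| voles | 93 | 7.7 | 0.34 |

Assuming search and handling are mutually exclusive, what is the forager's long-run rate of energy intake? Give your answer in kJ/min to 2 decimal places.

R = Σλ_iE_i / (1 + Σλ_ih_i)
Numerator: 0.0985×320 + 0.34×93 = 63.14
Denominator: 1 + 0.0985×3.6 + 0.34×7.7 = 3.973
R = 63.14/3.973 = 15.89 kJ/min

15.89 kJ/min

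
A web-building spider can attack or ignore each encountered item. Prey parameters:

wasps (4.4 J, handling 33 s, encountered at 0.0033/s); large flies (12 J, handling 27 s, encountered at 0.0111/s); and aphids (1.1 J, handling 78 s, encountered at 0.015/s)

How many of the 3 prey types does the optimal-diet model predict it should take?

Rank by E/h (J/s): large flies 0.444, wasps 0.133, aphids 0.0141. Include each in turn until the next type's E/h falls below the running intake rate.
Rate on top 1: 0.1025. wasps: 0.133 > 0.1025 → include.
Rate on top 2: 0.1049. aphids: 0.0141 < 0.1049 → exclude; stop.
Optimal diet: large flies, wasps — 2 of 3 types.

2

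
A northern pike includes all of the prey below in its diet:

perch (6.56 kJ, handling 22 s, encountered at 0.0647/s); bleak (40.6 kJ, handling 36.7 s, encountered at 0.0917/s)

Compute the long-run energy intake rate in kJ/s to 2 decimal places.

0.72 kJ/s

R = (0.0647×6.56 + 0.0917×40.6) / (1 + 0.0647×22 + 0.0917×36.7) = 4.147/5.789 = 0.7165 kJ/s.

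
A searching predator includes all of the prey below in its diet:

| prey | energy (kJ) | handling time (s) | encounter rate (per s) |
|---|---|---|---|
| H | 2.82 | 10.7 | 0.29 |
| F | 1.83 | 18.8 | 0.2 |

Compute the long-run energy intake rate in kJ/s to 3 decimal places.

0.151 kJ/s

Energy encountered per unit search time: 0.29×2.82 + 0.2×1.83 = 1.184 kJ/s.
Handling time per unit search time: 0.29×10.7 + 0.2×18.8 = 6.863.
Rate = 1.184/(1 + 6.863) = 0.1506 kJ/s.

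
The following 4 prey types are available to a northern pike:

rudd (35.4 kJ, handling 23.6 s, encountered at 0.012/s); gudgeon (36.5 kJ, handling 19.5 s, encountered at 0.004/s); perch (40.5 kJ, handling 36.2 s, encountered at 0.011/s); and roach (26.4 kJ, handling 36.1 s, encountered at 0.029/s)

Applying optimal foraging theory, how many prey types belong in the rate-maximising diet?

Rank by E/h (kJ/s): gudgeon 1.87, rudd 1.5, perch 1.12, roach 0.731. Include each in turn until the next type's E/h falls below the running intake rate.
Rate on top 1: 0.1354. rudd: 1.5 > 0.1354 → include.
Rate on top 2: 0.4193. perch: 1.12 > 0.4193 → include.
Rate on top 3: 0.5776. roach: 0.731 > 0.5776 → include.
Optimal diet: gudgeon, rudd, perch, roach — 4 of 4 types.

4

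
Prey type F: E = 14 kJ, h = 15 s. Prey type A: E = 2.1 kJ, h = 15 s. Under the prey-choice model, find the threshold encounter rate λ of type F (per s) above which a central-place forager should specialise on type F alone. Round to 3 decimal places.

0.012 per s

The zero-one rule: include type A iff E₂/h₂ > λE₁/(1+λh₁). Equality gives the switch point.
λE₁h₂ = E₂ + λE₂h₁ ⇒ λ = E₂/(E₁h₂ − E₂h₁) = 2.1/(210 − 31.5) = 0.01176 per s.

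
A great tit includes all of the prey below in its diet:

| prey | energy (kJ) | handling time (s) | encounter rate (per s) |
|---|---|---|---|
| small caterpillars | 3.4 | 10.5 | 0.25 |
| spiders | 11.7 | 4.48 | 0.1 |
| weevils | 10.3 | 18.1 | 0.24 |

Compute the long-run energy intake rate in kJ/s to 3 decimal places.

R = Σλ_iE_i / (1 + Σλ_ih_i)
Numerator: 0.25×3.4 + 0.1×11.7 + 0.24×10.3 = 4.492
Denominator: 1 + 0.25×10.5 + 0.1×4.48 + 0.24×18.1 = 8.417
R = 4.492/8.417 = 0.5337 kJ/s

0.534 kJ/s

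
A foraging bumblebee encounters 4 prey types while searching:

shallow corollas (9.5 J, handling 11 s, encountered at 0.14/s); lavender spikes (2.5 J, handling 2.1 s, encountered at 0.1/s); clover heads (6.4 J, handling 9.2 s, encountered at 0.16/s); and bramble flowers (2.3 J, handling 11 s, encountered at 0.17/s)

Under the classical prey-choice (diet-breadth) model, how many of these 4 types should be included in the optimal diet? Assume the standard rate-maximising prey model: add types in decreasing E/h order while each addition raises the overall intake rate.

E/h in descending order: lavender spikes 1.19, shallow corollas 0.864, clover heads 0.696, bramble flowers 0.209 J/s. The optimal diet is the largest prefix of this list for which every included type satisfies E_i/h_i > R on the types above it.
Rate on top 1: 0.2066. shallow corollas: 0.864 > 0.2066 → include.
Rate on top 2: 0.5745. clover heads: 0.696 > 0.5745 → include.
Rate on top 3: 0.6168. bramble flowers: 0.209 < 0.6168 → exclude; stop.
Optimal diet: lavender spikes, shallow corollas, clover heads — 3 of 4 types.

3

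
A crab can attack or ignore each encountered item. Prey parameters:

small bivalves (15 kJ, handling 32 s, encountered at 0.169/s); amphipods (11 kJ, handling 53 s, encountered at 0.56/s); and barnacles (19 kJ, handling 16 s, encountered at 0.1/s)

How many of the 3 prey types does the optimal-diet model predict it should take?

1

Rank by E/h (kJ/s): barnacles 1.19, small bivalves 0.469, amphipods 0.208. Include each in turn until the next type's E/h falls below the running intake rate.
Rate on top 1: 0.7308. small bivalves: 0.469 < 0.7308 → exclude; stop.
Optimal diet: barnacles — 1 of 3 types.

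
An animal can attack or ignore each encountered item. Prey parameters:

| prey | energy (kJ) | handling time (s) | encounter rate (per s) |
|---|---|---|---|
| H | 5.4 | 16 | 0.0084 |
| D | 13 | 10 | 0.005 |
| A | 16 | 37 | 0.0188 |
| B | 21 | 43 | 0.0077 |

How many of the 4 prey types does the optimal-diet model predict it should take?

4

Profitabilities (E/h, kJ/s): D 1.3, B 0.488, A 0.432, H 0.338. Add prey in this order while the next type's profitability exceeds the intake rate on those already taken.
Rate on top 1: 0.0619. B: 0.488 > 0.0619 → include.
Rate on top 2: 0.1641. A: 0.432 > 0.1641 → include.
Rate on top 3: 0.254. H: 0.338 > 0.254 → include.
Optimal diet: D, B, A, H — 4 of 4 types.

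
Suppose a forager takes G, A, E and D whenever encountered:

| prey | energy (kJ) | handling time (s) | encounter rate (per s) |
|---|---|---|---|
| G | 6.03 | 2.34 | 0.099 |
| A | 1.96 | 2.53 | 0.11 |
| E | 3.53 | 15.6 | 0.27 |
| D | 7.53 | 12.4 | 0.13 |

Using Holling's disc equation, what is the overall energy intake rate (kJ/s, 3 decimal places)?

R = (0.099×6.03 + 0.11×1.96 + 0.27×3.53 + 0.13×7.53) / (1 + 0.099×2.34 + 0.11×2.53 + 0.27×15.6 + 0.13×12.4) = 2.745/7.334 = 0.3742 kJ/s.

0.374 kJ/s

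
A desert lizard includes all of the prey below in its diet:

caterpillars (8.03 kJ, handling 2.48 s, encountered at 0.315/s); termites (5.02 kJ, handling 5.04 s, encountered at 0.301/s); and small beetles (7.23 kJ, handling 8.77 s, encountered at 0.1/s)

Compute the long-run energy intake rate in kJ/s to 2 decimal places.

1.14 kJ/s

R = (0.315×8.03 + 0.301×5.02 + 0.1×7.23) / (1 + 0.315×2.48 + 0.301×5.04 + 0.1×8.77) = 4.763/4.175 = 1.141 kJ/s.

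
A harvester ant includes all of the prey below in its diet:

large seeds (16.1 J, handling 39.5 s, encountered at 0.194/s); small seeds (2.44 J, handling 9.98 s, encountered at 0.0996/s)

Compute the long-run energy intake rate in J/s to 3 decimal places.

0.349 J/s

Energy encountered per unit search time: 0.194×16.1 + 0.0996×2.44 = 3.366 J/s.
Handling time per unit search time: 0.194×39.5 + 0.0996×9.98 = 8.657.
Rate = 3.366/(1 + 8.657) = 0.3486 J/s.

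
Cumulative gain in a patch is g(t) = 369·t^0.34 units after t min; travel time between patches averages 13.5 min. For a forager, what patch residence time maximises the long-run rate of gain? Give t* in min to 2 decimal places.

6.95 min

Maximise g(t)/(T+t): set derivative to zero → g'(t)(T+t) = g(t).
g'(t) = 0.34·369·t^-0.66. Setting 0.34·369·t^-0.66 = 369·t^0.34/(13.5+t) gives 0.34(13.5+t) = t, so 0.66·t = 0.34×13.5.
t* = 0.34×13.5/0.66 = 6.955 min.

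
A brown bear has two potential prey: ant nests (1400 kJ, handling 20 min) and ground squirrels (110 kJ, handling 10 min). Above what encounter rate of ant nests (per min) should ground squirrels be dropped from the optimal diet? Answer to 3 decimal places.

0.009 per min

At the threshold, the rate on ant nests alone equals the profitability of ground squirrels: λ·1400/(1 + λ·20) = 110/10 = 11.
Rearranging, λ(1400 − 11×20) = 11, so λ = 11/1180 = 0.009322 per min.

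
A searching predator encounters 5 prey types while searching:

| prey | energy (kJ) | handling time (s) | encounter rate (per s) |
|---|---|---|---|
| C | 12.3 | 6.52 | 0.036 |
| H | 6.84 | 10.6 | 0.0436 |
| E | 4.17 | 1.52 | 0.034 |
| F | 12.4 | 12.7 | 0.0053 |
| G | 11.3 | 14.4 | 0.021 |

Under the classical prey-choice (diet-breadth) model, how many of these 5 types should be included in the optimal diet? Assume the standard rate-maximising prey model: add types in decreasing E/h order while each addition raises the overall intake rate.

5

Rank by E/h (kJ/s): E 2.74, C 1.89, F 0.976, G 0.785, H 0.645. Include each in turn until the next type's E/h falls below the running intake rate.
Rate on top 1: 0.1348. C: 1.89 > 0.1348 → include.
Rate on top 2: 0.4544. F: 0.976 > 0.4544 → include.
Rate on top 3: 0.4804. G: 0.785 > 0.4804 → include.
Rate on top 4: 0.536. H: 0.645 > 0.536 → include.
Optimal diet: E, C, F, G, H — 5 of 5 types.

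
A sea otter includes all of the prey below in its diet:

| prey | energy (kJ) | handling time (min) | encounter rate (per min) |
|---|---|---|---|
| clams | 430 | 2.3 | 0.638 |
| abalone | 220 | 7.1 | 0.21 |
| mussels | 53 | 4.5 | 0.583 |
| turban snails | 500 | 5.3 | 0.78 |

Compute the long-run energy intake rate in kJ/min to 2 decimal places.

69.19 kJ/min

Energy encountered per unit search time: 0.638×430 + 0.21×220 + 0.583×53 + 0.78×500 = 741.4 kJ/min.
Handling time per unit search time: 0.638×2.3 + 0.21×7.1 + 0.583×4.5 + 0.78×5.3 = 9.716.
Rate = 741.4/(1 + 9.716) = 69.19 kJ/min.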